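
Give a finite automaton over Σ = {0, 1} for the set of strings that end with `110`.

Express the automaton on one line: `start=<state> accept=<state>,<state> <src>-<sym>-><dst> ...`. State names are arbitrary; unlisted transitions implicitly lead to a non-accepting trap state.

start=s0 accept=s3 s0-0->s0 s0-1->s1 s1-0->s0 s1-1->s2 s2-0->s3 s2-1->s2 s3-0->s0 s3-1->s1

Remember how much of `110` the current input suffix matches. State s0 means no match yet; s1 means the last symbol is `1`; s2 means the last 2 symbols are `11`; s3 means the last 3 symbols are `110`. Only s3 accepts. On a mismatch, fall back to the longest proper suffix that is still a prefix of `110`.
        0   1  
>  s0   s0  s1 
   s1   s0  s2 
   s2   s3  s2 
 * s3   s0  s1 
(> = start, * = accepting)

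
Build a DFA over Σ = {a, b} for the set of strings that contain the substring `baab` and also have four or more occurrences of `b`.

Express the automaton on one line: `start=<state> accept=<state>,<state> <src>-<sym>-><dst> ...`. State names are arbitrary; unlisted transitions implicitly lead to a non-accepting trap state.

Build one automaton per condition and run them in lockstep. The first has 5 states tracking whether and how much of `baab` has been seen; the second has 6 states tracking the count of `b`s, saturating at 5. A product state is a pair (one from each), accepting exactly when both do. Minimizing collapses redundant product states.
A 15-state machine:
          a    b  
>  q0     q0   q1 
   q1     q2   q3 
   q2     q4   q3 
   q3     q5   q6 
   q4     q7   q8 
   q5     q9   q6 
   q6    q10   q6 
   q7     q7   q3 
   q8     q8  q11 
   q9    q12  q11 
   q10   q13   q6 
   q11   q11  q14 
   q12   q12   q6 
   q13   q12  q14 
 * q14   q14  q14 
(> = start, * = accepting)

start=q0 accept=q14 q0-a->q0 q0-b->q1 q1-a->q2 q1-b->q3 q2-a->q4 q2-b->q3 q3-a->q5 q3-b->q6 q4-a->q7 q4-b->q8 q5-a->q9 q5-b->q6 q6-a->q10 q6-b->q6 q7-a->q7 q7-b->q3 q8-a->q8 q8-b->q11 q9-a->q12 q9-b->q11 q10-a->q13 q10-b->q6 q11-a->q11 q11-b->q14 q12-a->q12 q12-b->q6 q13-a->q12 q13-b->q14 q14-a->q14 q14-b->q14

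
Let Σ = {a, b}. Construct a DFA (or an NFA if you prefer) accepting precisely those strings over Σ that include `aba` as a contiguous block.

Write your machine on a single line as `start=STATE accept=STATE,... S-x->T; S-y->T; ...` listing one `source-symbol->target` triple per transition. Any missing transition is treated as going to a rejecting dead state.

start=q0; accept=q3; q0-a->q1; q0-b->q0; q1-a->q1; q1-b->q2; q2-a->q3; q2-b->q0; q3-a->q3; q3-b->q3

Track how much of `aba` has been matched so far: state q0 is no progress, q3 is the absorbing accept state reached once `aba` has occurred. Intermediate states record partial matches; on a mismatch, fall back to the longest reusable overlap.
4 states suffice.
        a   b  
>  q0   q1  q0 
   q1   q1  q2 
   q2   q3  q0 
 * q3   q3  q3 
(> = start, * = accepting)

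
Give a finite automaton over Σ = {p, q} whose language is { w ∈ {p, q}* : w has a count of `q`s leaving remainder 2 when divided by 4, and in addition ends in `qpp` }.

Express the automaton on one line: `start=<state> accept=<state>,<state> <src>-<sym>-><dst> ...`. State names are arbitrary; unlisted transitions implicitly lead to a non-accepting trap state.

start=S0 accept=S8 S0-p->S0 S0-q->S1 S1-p->S2 S1-q->S3 S2-p->S4 S2-q->S3 S3-p->S5 S3-q->S6 S4-p->S7 S4-q->S3 S5-p->S8 S5-q->S6 S6-p->S9 S6-q->S10 S7-p->S7 S7-q->S3 S8-p->S11 S8-q->S6 S9-p->S12 S9-q->S10 S10-p->S13 S10-q->S1 S11-p->S11 S11-q->S6 S12-p->S14 S12-q->S10 S13-p->S15 S13-q->S1 S14-p->S14 S14-q->S10 S15-p->S0 S15-q->S1

Handle the two conditions separately and then intersect. One (4 states) tracks the count of `q`s modulo 4; the other (4 states) tracks how much of the suffix `qpp` has currently been matched. Each combined state is a pair, one component from each; accept when both components accept.
          p    q  
>  S0     S0   S1 
   S1     S2   S3 
   S2     S4   S3 
   S3     S5   S6 
   S4     S7   S3 
   S5     S8   S6 
   S6     S9  S10 
   S7     S7   S3 
 * S8    S11   S6 
   S9    S12  S10 
   S10   S13   S1 
   S11   S11   S6 
   S12   S14  S10 
   S13   S15   S1 
   S14   S14  S10 
   S15    S0   S1 
(> = start, * = accepting)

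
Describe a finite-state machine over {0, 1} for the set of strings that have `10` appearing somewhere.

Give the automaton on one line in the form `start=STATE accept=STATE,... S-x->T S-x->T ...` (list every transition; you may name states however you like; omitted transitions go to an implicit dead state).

States s0..s1 record the length of the longest prefix of `10` that matches the current input suffix. Reaching s2 means `10` has been seen, and we stay there forever. Accept from s2.
3 states suffice.
        0   1  
>  s0   s0  s1 
   s1   s2  s1 
 * s2   s2  s2 
(> = start, * = accepting)

start=s0 accept=s2 s0-0->s0 s0-1->s1 s1-0->s2 s1-1->s1 s2-0->s2 s2-1->s2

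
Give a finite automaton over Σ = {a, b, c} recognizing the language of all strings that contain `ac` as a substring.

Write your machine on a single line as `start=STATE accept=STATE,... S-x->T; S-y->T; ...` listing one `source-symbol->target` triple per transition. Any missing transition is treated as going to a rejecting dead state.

Track how much of `ac` has been matched so far: state q0 is no progress, q2 is the absorbing accept state reached once `ac` has occurred. Intermediate states record partial matches; on a mismatch, fall back to the longest reusable overlap.
With 3 states:
        a   b   c  
>  q0   q1  q0  q0 
   q1   q1  q0  q2 
 * q2   q2  q2  q2 
(> = start, * = accepting)

start=q0; accept=q2; q0-a->q1; q0-b->q0; q0-c->q0; q1-a->q1; q1-b->q0; q1-c->q2; q2-a->q2; q2-b->q2; q2-c->q2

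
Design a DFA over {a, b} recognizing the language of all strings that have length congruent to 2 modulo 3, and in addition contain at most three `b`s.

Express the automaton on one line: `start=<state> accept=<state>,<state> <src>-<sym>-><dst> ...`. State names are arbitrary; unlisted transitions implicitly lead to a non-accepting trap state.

Handle the two conditions separately and then intersect. One (3 states) tracks the input length modulo 3; the other (5 states) tracks the count of `b`s, saturating at 4. Each combined state is a pair, one component from each; accept when both components accept. Equivalent product states are then merged.
          a    b  
>  q0     q1   q2 
   q1     q3   q4 
   q2     q4   q5 
 * q3     q0   q6 
 * q4     q6   q7 
 * q5     q7   q8 
   q6     q2   q9 
   q7     q9  q10 
   q8    q10  q11 
   q9     q5  q12 
   q10   q12  q11 
   q11   q11  q11 
 * q12    q8  q11 
(> = start, * = accepting)

start=q0 accept=q3,q4,q5,q12 q0-a->q1 q0-b->q2 q1-a->q3 q1-b->q4 q2-a->q4 q2-b->q5 q3-a->q0 q3-b->q6 q4-a->q6 q4-b->q7 q5-a->q7 q5-b->q8 q6-a->q2 q6-b->q9 q7-a->q9 q7-b->q10 q8-a->q10 q8-b->q11 q9-a->q5 q9-b->q12 q10-a->q12 q10-b->q11 q11-a->q11 q11-b->q11 q12-a->q8 q12-b->q11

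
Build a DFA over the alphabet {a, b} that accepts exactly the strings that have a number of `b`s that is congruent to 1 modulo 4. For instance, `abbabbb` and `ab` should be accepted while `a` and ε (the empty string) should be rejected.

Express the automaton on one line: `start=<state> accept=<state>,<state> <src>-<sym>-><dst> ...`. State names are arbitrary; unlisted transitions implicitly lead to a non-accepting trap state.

The only thing that matters is how many `b`s have appeared, reduced mod 4. Use one state per residue: s0 for 0, …, s3 for 3. Reading `b` moves to the next residue; anything else stays put. s1 is accepting.
With 4 states:
        a   b  
>  s0   s0  s1 
 * s1   s1  s2 
   s2   s2  s3 
   s3   s3  s0 
(> = start, * = accepting)

start=s0 accept=s1 s0-a->s0 s0-b->s1 s1-a->s1 s1-b->s2 s2-a->s2 s2-b->s3 s3-a->s3 s3-b->s0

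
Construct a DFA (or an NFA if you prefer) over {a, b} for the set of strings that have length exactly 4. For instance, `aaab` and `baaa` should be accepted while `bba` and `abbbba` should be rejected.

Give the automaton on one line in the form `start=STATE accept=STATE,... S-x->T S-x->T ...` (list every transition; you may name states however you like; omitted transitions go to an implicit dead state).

Count input length up to 5: every symbol moves from S0 toward S5, which means 'more than 4' and absorbs. Accept from {S4}.
        a   b  
>  S0   S1  S1 
   S1   S2  S2 
   S2   S3  S3 
   S3   S4  S4 
 * S4   S5  S5 
   S5   S5  S5 
(> = start, * = accepting)

start=S0 accept=S4 S0-a->S1 S0-b->S1 S1-a->S2 S1-b->S2 S2-a->S3 S2-b->S3 S3-a->S4 S3-b->S4 S4-a->S5 S4-b->S5 S5-a->S5 S5-b->S5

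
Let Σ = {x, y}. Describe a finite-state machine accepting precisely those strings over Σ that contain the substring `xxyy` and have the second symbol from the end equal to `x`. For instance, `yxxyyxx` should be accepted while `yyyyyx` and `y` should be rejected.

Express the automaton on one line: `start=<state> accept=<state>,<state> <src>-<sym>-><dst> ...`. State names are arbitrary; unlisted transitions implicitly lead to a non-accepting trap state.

Build one automaton per condition and run them in lockstep. The first has 5 states tracking whether and how much of `xxyy` has been seen; the second has 7 states tracking the last 2 symbols read. A product state is a pair (one from each), accepting exactly when both do.
          x    y  
>  S0     S1   S2 
   S1     S3   S4 
   S2     S5   S6 
   S3     S3   S7 
   S4     S5   S6 
   S5     S3   S4 
   S6     S5   S6 
   S7     S5   S8 
   S8     S9   S8 
   S9    S10  S11 
 * S10   S10  S11 
 * S11    S9   S8 
(> = start, * = accepting)

start=S0 accept=S10,S11 S0-x->S1 S0-y->S2 S1-x->S3 S1-y->S4 S2-x->S5 S2-y->S6 S3-x->S3 S3-y->S7 S4-x->S5 S4-y->S6 S5-x->S3 S5-y->S4 S6-x->S5 S6-y->S6 S7-x->S5 S7-y->S8 S8-x->S9 S8-y->S8 S9-x->S10 S9-y->S11 S10-x->S10 S10-y->S11 S11-x->S9 S11-y->S8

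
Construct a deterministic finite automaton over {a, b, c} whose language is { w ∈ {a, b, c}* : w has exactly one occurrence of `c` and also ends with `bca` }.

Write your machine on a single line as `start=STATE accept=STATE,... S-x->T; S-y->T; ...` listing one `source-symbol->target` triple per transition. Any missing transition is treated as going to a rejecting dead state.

start=s0; accept=s6; s0-a->s0; s0-b->s1; s0-c->s2; s1-a->s0; s1-b->s1; s1-c->s3; s2-a->s2; s2-b->s4; s2-c->s5; s3-a->s6; s3-b->s4; s3-c->s5; s4-a->s2; s4-b->s4; s4-c->s7; s5-a->s5; s5-b->s8; s5-c->s5; s6-a->s2; s6-b->s4; s6-c->s5; s7-a->s9; s7-b->s8; s7-c->s5; s8-a->s5; s8-b->s8; s8-c->s7; s9-a->s5; s9-b->s8; s9-c->s5

Handle the two conditions separately and then intersect. The first has 3 states tracking the count of `c`s, saturating at 2; the second has 4 states tracking how much of the suffix `bca` has currently been matched. A product state is a pair (one from each), accepting exactly when both do.
A 10-state machine:
        a   b   c  
>  s0   s0  s1  s2 
   s1   s0  s1  s3 
   s2   s2  s4  s5 
   s3   s6  s4  s5 
   s4   s2  s4  s7 
   s5   s5  s8  s5 
 * s6   s2  s4  s5 
   s7   s9  s8  s5 
   s8   s5  s8  s7 
   s9   s5  s8  s5 
(> = start, * = accepting)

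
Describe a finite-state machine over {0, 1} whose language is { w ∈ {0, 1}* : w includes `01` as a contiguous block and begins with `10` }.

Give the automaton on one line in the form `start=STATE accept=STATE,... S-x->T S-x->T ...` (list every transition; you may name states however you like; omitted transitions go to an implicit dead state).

Handle the two conditions separately and then intersect. One (3 states) tracks whether and how much of `01` has been seen; the other (4 states) tracks whether the input so far still matches the prefix `10`. Each combined state is a pair, one component from each; accept when both components accept. Minimizing collapses redundant product states.
5 states suffice.
        0   1  
>  s0   s1  s2 
   s1   s1  s1 
   s2   s3  s1 
   s3   s3  s4 
 * s4   s4  s4 
(> = start, * = accepting)

start=s0 accept=s4 s0-0->s1 s0-1->s2 s1-0->s1 s1-1->s1 s2-0->s3 s2-1->s1 s3-0->s3 s3-1->s4 s4-0->s4 s4-1->s4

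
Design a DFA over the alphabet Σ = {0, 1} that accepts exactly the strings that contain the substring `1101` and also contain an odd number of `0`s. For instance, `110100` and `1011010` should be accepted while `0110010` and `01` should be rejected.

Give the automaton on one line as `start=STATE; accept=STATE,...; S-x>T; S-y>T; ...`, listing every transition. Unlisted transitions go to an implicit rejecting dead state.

start=A; accept=I; A-0>B; A-1>C; B-0>A; B-1>D; C-0>B; C-1>E; D-0>A; D-1>F; E-0>G; E-1>E; F-0>H; F-1>F; G-0>A; G-1>I; H-0>B; H-1>J; I-0>J; I-1>I; J-0>I; J-1>J

Build one automaton per condition and run them in lockstep. One (5 states) tracks whether and how much of `1101` has been seen; the other (2 states) tracks the count of `0`s modulo 2. Each combined state is a pair, one component from each; accept when both components accept.
A 10-state machine:
       0  1 
>  A   B  C 
   B   A  D 
   C   B  E 
   D   A  F 
   E   G  E 
   F   H  F 
   G   A  I 
   H   B  J 
 * I   J  I 
   J   I  J 
(> = start, * = accepting)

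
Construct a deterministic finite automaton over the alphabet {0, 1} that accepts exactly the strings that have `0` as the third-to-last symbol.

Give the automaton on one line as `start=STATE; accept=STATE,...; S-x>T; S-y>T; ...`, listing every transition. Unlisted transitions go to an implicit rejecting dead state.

start=q0; accept=q7,q8,q9,q10; q0-0>q1; q0-1>q2; q1-0>q3; q1-1>q4; q2-0>q5; q2-1>q6; q3-0>q7; q3-1>q8; q4-0>q9; q4-1>q10; q5-0>q11; q5-1>q12; q6-0>q13; q6-1>q14; q7-0>q7; q7-1>q8; q8-0>q9; q8-1>q10; q9-0>q11; q9-1>q12; q10-0>q13; q10-1>q14; q11-0>q7; q11-1>q8; q12-0>q9; q12-1>q10; q13-0>q11; q13-1>q12; q14-0>q13; q14-1>q14

A DFA must remember the last 3 symbols (since which symbol is third-to-last isn't known until the input ends). Use one state per possible window of the last ≤3 symbols; accept from those whose window starts with `0`.
          0    1  
>  q0     q1   q2 
   q1     q3   q4 
   q2     q5   q6 
   q3     q7   q8 
   q4     q9  q10 
   q5    q11  q12 
   q6    q13  q14 
 * q7     q7   q8 
 * q8     q9  q10 
 * q9    q11  q12 
 * q10   q13  q14 
   q11    q7   q8 
   q12    q9  q10 
   q13   q11  q12 
   q14   q13  q14 
(> = start, * = accepting)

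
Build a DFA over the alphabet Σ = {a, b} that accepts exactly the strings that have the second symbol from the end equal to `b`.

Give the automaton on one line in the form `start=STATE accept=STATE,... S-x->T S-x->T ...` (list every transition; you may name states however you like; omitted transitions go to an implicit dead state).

start=S0 accept=S5,S6 S0-a->S1 S0-b->S2 S1-a->S3 S1-b->S4 S2-a->S5 S2-b->S6 S3-a->S3 S3-b->S4 S4-a->S5 S4-b->S6 S5-a->S3 S5-b->S4 S6-a->S5 S6-b->S6

A DFA must remember the last 2 symbols (since which symbol is second-to-last isn't known until the input ends). Use one state per possible window of the last ≤2 symbols; accept from those whose window starts with `b`.
7 states suffice.
        a   b  
>  S0   S1  S2 
   S1   S3  S4 
   S2   S5  S6 
   S3   S3  S4 
   S4   S5  S6 
 * S5   S3  S4 
 * S6   S5  S6 
(> = start, * = accepting)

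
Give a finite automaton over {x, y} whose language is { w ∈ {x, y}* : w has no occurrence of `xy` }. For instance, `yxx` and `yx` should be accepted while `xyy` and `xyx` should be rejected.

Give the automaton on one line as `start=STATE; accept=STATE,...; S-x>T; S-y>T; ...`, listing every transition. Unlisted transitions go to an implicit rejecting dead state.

start=S0; accept=S0,S1; S0-x>S1; S0-y>S0; S1-x>S1; S1-y>S2; S2-x>S2; S2-y>S2

Track partial matches of the forbidden pattern `xy`. State S2 is a dead state reached once `xy` has occurred; every other state accepts. S0 means no part of `xy` is currently matched.
3 states suffice.
        x   y  
>* S0   S1  S0 
 * S1   S1  S2 
   S2   S2  S2 
(> = start, * = accepting)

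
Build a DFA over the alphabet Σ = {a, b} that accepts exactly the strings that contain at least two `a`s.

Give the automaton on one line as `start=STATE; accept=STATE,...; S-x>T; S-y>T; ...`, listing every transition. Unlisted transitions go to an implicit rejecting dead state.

Only the number of `a`s matters, and only up to 3. Make a chain S0 → S1 → S2 → S3 advanced by each `a` (with S3 absorbing); every other symbol self-loops. The accepting set is {S2, S3}.
        a   b  
>  S0   S1  S0 
   S1   S2  S1 
 * S2   S3  S2 
 * S3   S3  S3 
(> = start, * = accepting)

start=S0; accept=S2,S3; S0-a>S1; S0-b>S0; S1-a>S2; S1-b>S1; S2-a>S3; S2-b>S2; S3-a>S3; S3-b>S3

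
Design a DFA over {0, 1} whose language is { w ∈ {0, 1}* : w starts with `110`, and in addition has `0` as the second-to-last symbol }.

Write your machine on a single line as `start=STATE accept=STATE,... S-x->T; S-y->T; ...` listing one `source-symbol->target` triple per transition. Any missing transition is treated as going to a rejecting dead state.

Handle the two conditions separately and then intersect. One (5 states) tracks whether the input so far still matches the prefix `110`; the other (7 states) tracks the last 2 symbols read. Each combined state is a pair, one component from each; accept when both components accept. After merging equivalent states the machine shrinks.
        0   1  
>  s0   s1  s2 
   s1   s1  s1 
   s2   s1  s3 
   s3   s4  s1 
   s4   s5  s6 
 * s5   s5  s6 
 * s6   s4  s7 
   s7   s4  s7 
(> = start, * = accepting)

start=s0; accept=s5,s6; s0-0->s1; s0-1->s2; s1-0->s1; s1-1->s1; s2-0->s1; s2-1->s3; s3-0->s4; s3-1->s1; s4-0->s5; s4-1->s6; s5-0->s5; s5-1->s6; s6-0->s4; s6-1->s7; s7-0->s4; s7-1->s7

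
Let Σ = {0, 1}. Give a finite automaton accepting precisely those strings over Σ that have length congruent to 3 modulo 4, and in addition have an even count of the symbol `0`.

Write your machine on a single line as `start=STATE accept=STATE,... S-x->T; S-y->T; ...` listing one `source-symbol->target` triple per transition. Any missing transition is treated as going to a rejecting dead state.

Build one automaton per condition and run them in lockstep. The first has 4 states tracking the input length modulo 4; the second has 2 states tracking the count of `0`s modulo 2. A product state is a pair (one from each), accepting exactly when both do.
An 8-state machine:
        0   1  
>  S0   S1  S2 
   S1   S3  S4 
   S2   S4  S3 
   S3   S5  S6 
   S4   S6  S5 
   S5   S0  S7 
 * S6   S7  S0 
   S7   S2  S1 
(> = start, * = accepting)

start=S0; accept=S6; S0-0->S1; S0-1->S2; S1-0->S3; S1-1->S4; S2-0->S4; S2-1->S3; S3-0->S5; S3-1->S6; S4-0->S6; S4-1->S5; S5-0->S0; S5-1->S7; S6-0->S7; S6-1->S0; S7-0->S2; S7-1->S1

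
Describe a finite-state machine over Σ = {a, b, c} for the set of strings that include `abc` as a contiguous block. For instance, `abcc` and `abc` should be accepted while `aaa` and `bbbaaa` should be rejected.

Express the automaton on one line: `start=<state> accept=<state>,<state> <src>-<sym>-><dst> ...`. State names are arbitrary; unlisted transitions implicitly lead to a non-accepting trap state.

States q0..q2 record the length of the longest prefix of `abc` that matches the current input suffix. Reaching q3 means `abc` has been seen, and we stay there forever. Accept from q3.
With 4 states:
        a   b   c  
>  q0   q1  q0  q0 
   q1   q1  q2  q0 
   q2   q1  q0  q3 
 * q3   q3  q3  q3 
(> = start, * = accepting)

start=q0 accept=q3 q0-a->q1 q0-b->q0 q0-c->q0 q1-a->q1 q1-b->q2 q1-c->q0 q2-a->q1 q2-b->q0 q2-c->q3 q3-a->q3 q3-b->q3 q3-c->q3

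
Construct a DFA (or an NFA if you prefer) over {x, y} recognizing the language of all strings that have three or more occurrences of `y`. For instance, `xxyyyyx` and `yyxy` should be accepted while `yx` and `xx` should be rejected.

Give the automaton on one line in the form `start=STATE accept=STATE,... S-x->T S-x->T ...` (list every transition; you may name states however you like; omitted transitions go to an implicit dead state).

start=q0 accept=q3,q4 q0-x->q0 q0-y->q1 q1-x->q1 q1-y->q2 q2-x->q2 q2-y->q3 q3-x->q3 q3-y->q4 q4-x->q4 q4-y->q4

Count `y`s, saturating at 4: states q0 through q3 mean 0 through 3 `y`s seen; q4 means more than 3. Each `y` increments (capped at q4); other symbols loop. Accept from {q3, q4}.
With 5 states:
        x   y  
>  q0   q0  q1 
   q1   q1  q2 
   q2   q2  q3 
 * q3   q3  q4 
 * q4   q4  q4 
(> = start, * = accepting)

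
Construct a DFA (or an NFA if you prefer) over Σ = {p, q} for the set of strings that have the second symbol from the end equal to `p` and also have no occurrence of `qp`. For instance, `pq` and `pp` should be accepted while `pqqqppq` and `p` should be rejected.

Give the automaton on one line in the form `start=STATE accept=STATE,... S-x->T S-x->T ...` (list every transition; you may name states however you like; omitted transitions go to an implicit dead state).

start=A accept=D,E A-p->B A-q->C B-p->D B-q->E C-p->C C-q->C D-p->D D-q->E E-p->C E-q->C

Build one automaton per condition and run them in lockstep. One (7 states) tracks the last 2 symbols read; the other (3 states) tracks partial matches of the forbidden pattern `qp`. Each combined state is a pair, one component from each; accept when both components accept. Minimizing collapses redundant product states.
       p  q 
>  A   B  C 
   B   D  E 
   C   C  C 
 * D   D  E 
 * E   C  C 
(> = start, * = accepting)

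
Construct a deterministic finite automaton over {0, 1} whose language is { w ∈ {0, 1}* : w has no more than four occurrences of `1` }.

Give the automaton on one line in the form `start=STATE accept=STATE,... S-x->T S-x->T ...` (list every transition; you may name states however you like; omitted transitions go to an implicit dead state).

Count `1`s, saturating at 5: states S0 through S4 mean 0 through 4 `1`s seen; S5 means more than 4. Each `1` increments (capped at S5); other symbols loop. Accept from {S0, S1, S2, S3, S4}.
        0   1  
>* S0   S0  S1 
 * S1   S1  S2 
 * S2   S2  S3 
 * S3   S3  S4 
 * S4   S4  S5 
   S5   S5  S5 
(> = start, * = accepting)

start=S0 accept=S0,S1,S2,S3,S4 S0-0->S0 S0-1->S1 S1-0->S1 S1-1->S2 S2-0->S2 S2-1->S3 S3-0->S3 S3-1->S4 S4-0->S4 S4-1->S5 S5-0->S5 S5-1->S5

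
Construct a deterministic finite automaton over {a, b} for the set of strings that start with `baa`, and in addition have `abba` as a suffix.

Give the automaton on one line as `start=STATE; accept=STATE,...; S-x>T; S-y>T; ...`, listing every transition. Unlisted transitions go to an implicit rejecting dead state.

start=q0; accept=q11; q0-a>q1; q0-b>q2; q1-a>q1; q1-b>q3; q2-a>q4; q2-b>q5; q3-a>q1; q3-b>q6; q4-a>q7; q4-b>q3; q5-a>q1; q5-b>q5; q6-a>q8; q6-b>q5; q7-a>q7; q7-b>q9; q8-a>q1; q8-b>q3; q9-a>q7; q9-b>q10; q10-a>q11; q10-b>q12; q11-a>q7; q11-b>q9; q12-a>q7; q12-b>q12

Handle the two conditions separately and then intersect. One (5 states) tracks whether the input so far still matches the prefix `baa`; the other (5 states) tracks how much of the suffix `abba` has currently been matched. Each combined state is a pair, one component from each; accept when both components accept.
A 13-state machine:
          a    b  
>  q0     q1   q2 
   q1     q1   q3 
   q2     q4   q5 
   q3     q1   q6 
   q4     q7   q3 
   q5     q1   q5 
   q6     q8   q5 
   q7     q7   q9 
   q8     q1   q3 
   q9     q7  q10 
   q10   q11  q12 
 * q11    q7   q9 
   q12    q7  q12 
(> = start, * = accepting)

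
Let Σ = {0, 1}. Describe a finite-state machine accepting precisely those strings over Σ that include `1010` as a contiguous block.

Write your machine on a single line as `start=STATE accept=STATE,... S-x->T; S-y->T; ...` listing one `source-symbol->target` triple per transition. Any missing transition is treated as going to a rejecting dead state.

States q0..q3 record the length of the longest prefix of `1010` that matches the current input suffix. Reaching q4 means `1010` has been seen, and we stay there forever. Accept from q4.
A 5-state machine:
        0   1  
>  q0   q0  q1 
   q1   q2  q1 
   q2   q0  q3 
   q3   q4  q1 
 * q4   q4  q4 
(> = start, * = accepting)

start=q0; accept=q4; q0-0->q0; q0-1->q1; q1-0->q2; q1-1->q1; q2-0->q0; q2-1->q3; q3-0->q4; q3-1->q1; q4-0->q4; q4-1->q4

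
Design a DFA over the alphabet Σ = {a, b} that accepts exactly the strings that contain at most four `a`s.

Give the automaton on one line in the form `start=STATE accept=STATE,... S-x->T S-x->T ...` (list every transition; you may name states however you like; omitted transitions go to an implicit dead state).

Count `a`s, saturating at 5: states s0 through s4 mean 0 through 4 `a`s seen; s5 means more than 4. Each `a` increments (capped at s5); other symbols loop. Accept from {s0, s1, s2, s3, s4}.
With 6 states:
        a   b  
>* s0   s1  s0 
 * s1   s2  s1 
 * s2   s3  s2 
 * s3   s4  s3 
 * s4   s5  s4 
   s5   s5  s5 
(> = start, * = accepting)

start=s0 accept=s0,s1,s2,s3,s4 s0-a->s1 s0-b->s0 s1-a->s2 s1-b->s1 s2-a->s3 s2-b->s2 s3-a->s4 s3-b->s3 s4-a->s5 s4-b->s4 s5-a->s5 s5-b->s5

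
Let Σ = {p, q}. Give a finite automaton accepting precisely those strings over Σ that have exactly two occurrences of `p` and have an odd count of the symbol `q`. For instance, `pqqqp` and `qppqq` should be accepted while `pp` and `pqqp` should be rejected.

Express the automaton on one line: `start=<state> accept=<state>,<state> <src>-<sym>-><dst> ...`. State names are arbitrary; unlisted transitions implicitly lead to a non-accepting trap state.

Handle the two conditions separately and then intersect. One (4 states) tracks the count of `p`s, saturating at 3; the other (2 states) tracks the count of `q`s modulo 2. Each combined state is a pair, one component from each; accept when both components accept. Minimizing collapses redundant product states.
7 states suffice.
        p   q  
>  S0   S1  S2 
   S1   S3  S4 
   S2   S4  S0 
   S3   S5  S6 
   S4   S6  S1 
   S5   S5  S5 
 * S6   S5  S3 
(> = start, * = accepting)

start=S0 accept=S6 S0-p->S1 S0-q->S2 S1-p->S3 S1-q->S4 S2-p->S4 S2-q->S0 S3-p->S5 S3-q->S6 S4-p->S6 S4-q->S1 S5-p->S5 S5-q->S5 S6-p->S5 S6-q->S3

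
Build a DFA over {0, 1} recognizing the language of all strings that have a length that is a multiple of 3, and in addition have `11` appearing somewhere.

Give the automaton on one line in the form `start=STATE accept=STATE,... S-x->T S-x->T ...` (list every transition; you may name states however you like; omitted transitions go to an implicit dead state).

Build one automaton per condition and run them in lockstep. One (3 states) tracks the input length modulo 3; the other (3 states) tracks whether and how much of `11` has been seen. Each combined state is a pair, one component from each; accept when both components accept.
9 states suffice.
        0   1  
>  s0   s1  s2 
   s1   s3  s4 
   s2   s3  s5 
   s3   s0  s6 
   s4   s0  s7 
   s5   s7  s7 
   s6   s1  s8 
 * s7   s8  s8 
   s8   s5  s5 
(> = start, * = accepting)

start=s0 accept=s7 s0-0->s1 s0-1->s2 s1-0->s3 s1-1->s4 s2-0->s3 s2-1->s5 s3-0->s0 s3-1->s6 s4-0->s0 s4-1->s7 s5-0->s7 s5-1->s7 s6-0->s1 s6-1->s8 s7-0->s8 s7-1->s8 s8-0->s5 s8-1->s5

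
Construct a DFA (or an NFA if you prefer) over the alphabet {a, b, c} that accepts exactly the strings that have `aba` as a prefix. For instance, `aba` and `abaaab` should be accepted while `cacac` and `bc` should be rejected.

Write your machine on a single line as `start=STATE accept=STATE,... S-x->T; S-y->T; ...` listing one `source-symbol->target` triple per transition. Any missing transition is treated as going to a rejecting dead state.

Walk along `aba` while the input agrees: from S0 take `a` to S1, and so on. Any deviation drops to the rejecting sink S4. Once S3 is reached the prefix is confirmed and every continuation is accepted.
With 5 states:
        a   b   c  
>  S0   S1  S4  S4 
   S1   S4  S2  S4 
   S2   S3  S4  S4 
 * S3   S3  S3  S3 
   S4   S4  S4  S4 
(> = start, * = accepting)

start=S0; accept=S3; S0-a->S1; S0-b->S4; S0-c->S4; S1-a->S4; S1-b->S2; S1-c->S4; S2-a->S3; S2-b->S4; S2-c->S4; S3-a->S3; S3-b->S3; S3-c->S3; S4-a->S4; S4-b->S4; S4-c->S4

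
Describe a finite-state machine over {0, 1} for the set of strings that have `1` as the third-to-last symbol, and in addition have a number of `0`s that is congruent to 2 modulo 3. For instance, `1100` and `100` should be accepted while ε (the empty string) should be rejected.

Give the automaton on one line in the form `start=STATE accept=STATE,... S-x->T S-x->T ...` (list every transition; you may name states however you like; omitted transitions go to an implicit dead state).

start=S0 accept=S9,S11,S12,S13 S0-0->S1 S0-1->S2 S1-0->S3 S1-1->S4 S2-0->S5 S2-1->S2 S3-0->S0 S3-1->S6 S4-0->S7 S4-1->S8 S5-0->S9 S5-1->S4 S6-0->S0 S6-1->S10 S7-0->S0 S7-1->S11 S8-0->S12 S8-1->S8 S9-0->S0 S9-1->S6 S10-0->S0 S10-1->S13 S11-0->S0 S11-1->S10 S12-0->S0 S12-1->S11 S13-0->S0 S13-1->S13

Handle the two conditions separately and then intersect. One (15 states) tracks the last 3 symbols read; the other (3 states) tracks the count of `0`s modulo 3. Each combined state is a pair, one component from each; accept when both components accept. Equivalent product states are then merged.
With 14 states:
          0    1  
>  S0     S1   S2 
   S1     S3   S4 
   S2     S5   S2 
   S3     S0   S6 
   S4     S7   S8 
   S5     S9   S4 
   S6     S0  S10 
   S7     S0  S11 
   S8    S12   S8 
 * S9     S0   S6 
   S10    S0  S13 
 * S11    S0  S10 
 * S12    S0  S11 
 * S13    S0  S13 
(> = start, * = accepting)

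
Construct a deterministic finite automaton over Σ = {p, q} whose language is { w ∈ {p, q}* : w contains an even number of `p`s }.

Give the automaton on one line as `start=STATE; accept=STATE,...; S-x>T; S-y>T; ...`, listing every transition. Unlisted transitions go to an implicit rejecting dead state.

Keep the running count of `p`s modulo 2: each `p` advances along the cycle A → B → A while other symbols loop. Accept at A.
       p  q 
>* A   B  A 
   B   A  B 
(> = start, * = accepting)

start=A; accept=A; A-p>B; A-q>A; B-p>A; B-q>B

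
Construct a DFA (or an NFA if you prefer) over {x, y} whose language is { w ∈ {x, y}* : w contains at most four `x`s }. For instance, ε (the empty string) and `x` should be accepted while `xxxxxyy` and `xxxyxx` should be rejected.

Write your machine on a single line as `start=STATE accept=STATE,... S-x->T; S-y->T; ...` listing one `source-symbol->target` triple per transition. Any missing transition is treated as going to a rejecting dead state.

Count `x`s, saturating at 5: states A through E mean 0 through 4 `x`s seen; F means more than 4. Each `x` increments (capped at F); other symbols loop. Accept from {A, B, C, D, E}.
A 6-state machine:
       x  y 
>* A   B  A 
 * B   C  B 
 * C   D  C 
 * D   E  D 
 * E   F  E 
   F   F  F 
(> = start, * = accepting)

start=A; accept=A,B,C,D,E; A-x->B; A-y->A; B-x->C; B-y->B; C-x->D; C-y->C; D-x->E; D-y->D; E-x->F; E-y->E; F-x->F; F-y->F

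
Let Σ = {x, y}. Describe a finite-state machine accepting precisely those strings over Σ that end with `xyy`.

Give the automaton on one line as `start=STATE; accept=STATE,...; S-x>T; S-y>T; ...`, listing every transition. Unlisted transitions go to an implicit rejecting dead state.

start=s0; accept=s3; s0-x>s1; s0-y>s0; s1-x>s1; s1-y>s2; s2-x>s1; s2-y>s3; s3-x>s1; s3-y>s0

Remember how much of `xyy` the current input suffix matches. State s0 means no match yet; s1 means the last symbol is `x`; s2 means the last 2 symbols are `xy`; s3 means the last 3 symbols are `xyy`. Only s3 accepts. On a mismatch, fall back to the longest proper suffix that is still a prefix of `xyy`.
With 4 states:
        x   y  
>  s0   s1  s0 
   s1   s1  s2 
   s2   s1  s3 
 * s3   s1  s0 
(> = start, * = accepting)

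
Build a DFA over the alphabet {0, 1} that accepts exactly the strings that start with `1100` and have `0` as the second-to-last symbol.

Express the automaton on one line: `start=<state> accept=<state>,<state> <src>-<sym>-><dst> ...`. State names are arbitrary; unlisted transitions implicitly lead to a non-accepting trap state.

Handle the two conditions separately and then intersect. One (6 states) tracks whether the input so far still matches the prefix `1100`; the other (7 states) tracks the last 2 symbols read. Each combined state is a pair, one component from each; accept when both components accept. Minimizing collapses redundant product states.
9 states suffice.
        0   1  
>  q0   q1  q2 
   q1   q1  q1 
   q2   q1  q3 
   q3   q4  q1 
   q4   q5  q1 
 * q5   q5  q6 
 * q6   q7  q8 
   q7   q5  q6 
   q8   q7  q8 
(> = start, * = accepting)

start=q0 accept=q5,q6 q0-0->q1 q0-1->q2 q1-0->q1 q1-1->q1 q2-0->q1 q2-1->q3 q3-0->q4 q3-1->q1 q4-0->q5 q4-1->q1 q5-0->q5 q5-1->q6 q6-0->q7 q6-1->q8 q7-0->q5 q7-1->q6 q8-0->q7 q8-1->q8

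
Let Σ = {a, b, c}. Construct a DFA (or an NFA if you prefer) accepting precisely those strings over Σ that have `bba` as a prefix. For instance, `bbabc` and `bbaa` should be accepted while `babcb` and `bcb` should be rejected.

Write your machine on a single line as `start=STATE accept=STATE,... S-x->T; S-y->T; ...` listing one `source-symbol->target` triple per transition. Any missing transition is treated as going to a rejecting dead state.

Walk along `bba` while the input agrees: from S0 take `b` to S1, and so on. Any deviation drops to the rejecting sink S4. Once S3 is reached the prefix is confirmed and every continuation is accepted.
With 5 states:
        a   b   c  
>  S0   S4  S1  S4 
   S1   S4  S2  S4 
   S2   S3  S4  S4 
 * S3   S3  S3  S3 
   S4   S4  S4  S4 
(> = start, * = accepting)

start=S0; accept=S3; S0-a->S4; S0-b->S1; S0-c->S4; S1-a->S4; S1-b->S2; S1-c->S4; S2-a->S3; S2-b->S4; S2-c->S4; S3-a->S3; S3-b->S3; S3-c->S3; S4-a->S4; S4-b->S4; S4-c->S4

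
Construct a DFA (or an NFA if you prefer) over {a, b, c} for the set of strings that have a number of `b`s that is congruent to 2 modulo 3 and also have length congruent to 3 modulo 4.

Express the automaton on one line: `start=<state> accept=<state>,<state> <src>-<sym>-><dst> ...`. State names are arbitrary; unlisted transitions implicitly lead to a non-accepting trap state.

start=q0 accept=q8 q0-a->q1 q0-b->q2 q0-c->q1 q1-a->q3 q1-b->q4 q1-c->q3 q2-a->q4 q2-b->q5 q2-c->q4 q3-a->q6 q3-b->q7 q3-c->q6 q4-a->q7 q4-b->q8 q4-c->q7 q5-a->q8 q5-b->q6 q5-c->q8 q6-a->q0 q6-b->q9 q6-c->q0 q7-a->q9 q7-b->q10 q7-c->q9 q8-a->q10 q8-b->q0 q8-c->q10 q9-a->q2 q9-b->q11 q9-c->q2 q10-a->q11 q10-b->q1 q10-c->q11 q11-a->q5 q11-b->q3 q11-c->q5

Run two small machines in parallel and take their product. The first has 3 states tracking the count of `b`s modulo 3; the second has 4 states tracking the input length modulo 4. A product state is a pair (one from each), accepting exactly when both do.
A 12-state machine:
          a    b    c  
>  q0     q1   q2   q1 
   q1     q3   q4   q3 
   q2     q4   q5   q4 
   q3     q6   q7   q6 
   q4     q7   q8   q7 
   q5     q8   q6   q8 
   q6     q0   q9   q0 
   q7     q9  q10   q9 
 * q8    q10   q0  q10 
   q9     q2  q11   q2 
   q10   q11   q1  q11 
   q11    q5   q3   q5 
(> = start, * = accepting)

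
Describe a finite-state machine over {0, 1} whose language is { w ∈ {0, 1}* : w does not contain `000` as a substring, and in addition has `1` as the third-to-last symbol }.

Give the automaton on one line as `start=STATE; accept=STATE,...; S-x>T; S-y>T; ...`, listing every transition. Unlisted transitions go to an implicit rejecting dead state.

start=A; accept=H,I,J,K; A-0>B; A-1>C; B-0>D; B-1>C; C-0>E; C-1>F; D-0>G; D-1>C; E-0>H; E-1>I; F-0>J; F-1>K; G-0>G; G-1>G; H-0>G; H-1>C; I-0>E; I-1>F; J-0>H; J-1>I; K-0>J; K-1>K

Build one automaton per condition and run them in lockstep. The first has 4 states tracking partial matches of the forbidden pattern `000`; the second has 15 states tracking the last 3 symbols read. A product state is a pair (one from each), accepting exactly when both do. Equivalent product states are then merged.
With 11 states:
       0  1 
>  A   B  C 
   B   D  C 
   C   E  F 
   D   G  C 
   E   H  I 
   F   J  K 
   G   G  G 
 * H   G  C 
 * I   E  F 
 * J   H  I 
 * K   J  K 
(> = start, * = accepting)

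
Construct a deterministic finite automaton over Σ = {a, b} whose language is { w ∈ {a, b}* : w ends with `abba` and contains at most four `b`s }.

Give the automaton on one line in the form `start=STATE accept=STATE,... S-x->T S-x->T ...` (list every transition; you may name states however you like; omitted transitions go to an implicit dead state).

Run two small machines in parallel and take their product. One (5 states) tracks how much of the suffix `abba` has currently been matched; the other (6 states) tracks the count of `b`s, saturating at 5. Each combined state is a pair, one component from each; accept when both components accept. Equivalent product states are then merged.
A 14-state machine:
          a    b  
>  s0     s1   s2 
   s1     s1   s3 
   s2     s4   s5 
   s3     s4   s6 
   s4     s4   s7 
   s5     s8   s9 
   s6    s10   s9 
   s7     s8  s11 
   s8     s8  s12 
   s9     s9   s9 
 * s10    s8  s12 
   s11   s13   s9 
   s12    s9  s11 
 * s13    s9   s9 
(> = start, * = accepting)

start=s0 accept=s10,s13 s0-a->s1 s0-b->s2 s1-a->s1 s1-b->s3 s2-a->s4 s2-b->s5 s3-a->s4 s3-b->s6 s4-a->s4 s4-b->s7 s5-a->s8 s5-b->s9 s6-a->s10 s6-b->s9 s7-a->s8 s7-b->s11 s8-a->s8 s8-b->s12 s9-a->s9 s9-b->s9 s10-a->s8 s10-b->s12 s11-a->s13 s11-b->s9 s12-a->s9 s12-b->s11 s13-a->s9 s13-b->s9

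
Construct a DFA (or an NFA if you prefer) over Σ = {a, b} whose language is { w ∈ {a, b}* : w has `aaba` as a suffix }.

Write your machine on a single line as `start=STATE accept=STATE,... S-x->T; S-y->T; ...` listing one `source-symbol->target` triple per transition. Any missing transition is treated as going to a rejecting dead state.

start=q0; accept=q4; q0-a->q1; q0-b->q0; q1-a->q2; q1-b->q0; q2-a->q2; q2-b->q3; q3-a->q4; q3-b->q0; q4-a->q2; q4-b->q0

Let each state record the length of the longest suffix of the input read so far that is also a prefix of `aaba`. q1 means the last symbol is `a`; q2 means the last 2 symbols are `aa`; q3 means the last 3 symbols are `aab`; q4 means the last 4 symbols are `aaba`. Accept only at q4, where the string currently ends in `aaba`.
A 5-state machine:
        a   b  
>  q0   q1  q0 
   q1   q2  q0 
   q2   q2  q3 
   q3   q4  q0 
 * q4   q2  q0 
(> = start, * = accepting)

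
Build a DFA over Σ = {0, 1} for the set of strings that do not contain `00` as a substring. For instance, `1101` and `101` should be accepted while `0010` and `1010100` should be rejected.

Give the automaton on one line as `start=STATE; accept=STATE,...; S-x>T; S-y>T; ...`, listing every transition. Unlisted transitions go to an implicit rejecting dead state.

start=A; accept=A,B; A-0>B; A-1>A; B-0>C; B-1>A; C-0>C; C-1>C

This is the complement of 'contains `00`'. Use the same substring-matching states — A through C holding how much of `00` has just been matched — but flip the accepting set: everything except the trap C accepts.
       0  1 
>* A   B  A 
 * B   C  A 
   C   C  C 
(> = start, * = accepting)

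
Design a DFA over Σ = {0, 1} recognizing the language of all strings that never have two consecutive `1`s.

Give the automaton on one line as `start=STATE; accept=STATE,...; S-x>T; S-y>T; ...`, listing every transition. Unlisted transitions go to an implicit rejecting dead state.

This is the complement of 'contains `11`'. Use the same substring-matching states — A through C holding how much of `11` has just been matched — but flip the accepting set: everything except the trap C accepts.
3 states suffice.
       0  1 
>* A   A  B 
 * B   A  C 
   C   C  C 
(> = start, * = accepting)

start=A; accept=A,B; A-0>A; A-1>B; B-0>A; B-1>C; C-0>C; C-1>C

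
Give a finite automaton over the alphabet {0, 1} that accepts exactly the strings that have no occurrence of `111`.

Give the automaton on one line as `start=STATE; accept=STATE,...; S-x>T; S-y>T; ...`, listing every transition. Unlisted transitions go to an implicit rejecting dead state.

start=s0; accept=s0,s1,s2; s0-0>s0; s0-1>s1; s1-0>s0; s1-1>s2; s2-0>s0; s2-1>s3; s3-0>s3; s3-1>s3

This is the complement of 'contains `111`'. Use the same substring-matching states — s0 through s3 holding how much of `111` has just been matched — but flip the accepting set: everything except the trap s3 accepts.
4 states suffice.
        0   1  
>* s0   s0  s1 
 * s1   s0  s2 
 * s2   s0  s3 
   s3   s3  s3 
(> = start, * = accepting)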